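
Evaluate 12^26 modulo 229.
193

Repeated squaring. Binary of 26 = 11010.
12^1 ≡ 12 (mod 229); 12^2 ≡ 144 (mod 229); 12^4 ≡ 126 (mod 229); 12^8 ≡ 75 (mod 229); 12^16 ≡ 129 (mod 229)
12^26 = 12^2 × 12^8 × 12^16 ≡ 193 (mod 229)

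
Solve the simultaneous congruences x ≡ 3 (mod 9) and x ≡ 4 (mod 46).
372

Using Chinese Remainder Theorem:
M = 9 × 46 = 414
M1 = 46, M2 = 9
y1 = 46^(-1) mod 9 = 1
y2 = 9^(-1) mod 46 = 41
x = (3×46×1 + 4×9×41) mod 414 = 372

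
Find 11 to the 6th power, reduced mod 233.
62

Repeated squaring. Binary of 6 = 110.
11^1 ≡ 11 (mod 233); 11^2 ≡ 121 (mod 233); 11^4 ≡ 195 (mod 233)
11^6 = 11^2 × 11^4 ≡ 62 (mod 233)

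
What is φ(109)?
108

109 = 109
φ(n) = n × ∏(1 - 1/p) for each prime p dividing n
φ(109) = 109 × (1 - 1/109) = 108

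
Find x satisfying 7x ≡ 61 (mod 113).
x ≡ 41 (mod 113)

gcd(7, 113) = 1, which divides 61, so solutions exist.
Find 7^(-1) mod 113 by the extended Euclidean algorithm:
113 = 16 × 7 + 1  ⟹  1 = (1)·113 + (-16)·7
So (-16)·7 ≡ 1 (mod 113), i.e. 7^(-1) ≡ -16 ≡ 97 (mod 113).
x ≡ 97 × 61 = 5917 ≡ 41 (mod 113).
Check: 7 × 41 = 287 ≡ 61 (mod 113).
Unique solution: x ≡ 41 (mod 113)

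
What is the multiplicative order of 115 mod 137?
17

137 is prime, so ord(115) divides φ(137) = 136.
Divisors of 136: 1, 2, 4, 8, 17, 34, 68, 136.
Repeated squaring: 115^1 ≡ 115, 115^2 ≡ 73, 115^4 ≡ 123, 115^8 ≡ 59, 115^16 ≡ 56, 115^32 ≡ 122, 115^64 ≡ 88, 115^128 ≡ 72 (mod 137).
Test 115^d mod 137 for each divisor d in increasing order:
115^1 ≡ 115
115^2 ≡ 73
115^4 ≡ 123
115^8 ≡ 59
115^17 = 115^16·115^1 ≡ 1  ← first divisor giving 1
The order is 17.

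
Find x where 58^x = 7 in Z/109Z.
4

Baby-step giant-step with step n = ⌈√109⌉ = 11.
Baby steps 58^j mod 109 (j:value) for j=0..10: 0:1, 1:58, 2:94, 3:2, 4:7, 5:79, 6:4, 7:14, 8:49, 9:8, 10:28.
h = 7 is already in the table at j=4, so x = 4.
Check: 58^4 ≡ 7 (mod 109).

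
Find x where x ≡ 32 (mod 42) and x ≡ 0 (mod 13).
494

Using Chinese Remainder Theorem:
M = 42 × 13 = 546
M1 = 13, M2 = 42
y1 = 13^(-1) mod 42 = 13
y2 = 42^(-1) mod 13 = 9
x = (32×13×13 + 0×42×9) mod 546 = 494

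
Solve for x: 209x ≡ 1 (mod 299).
196

gcd(209, 299) = 1, so the inverse exists.
Extended Euclidean algorithm on (299, 209):
299 = 1 × 209 + 90  ⟹  90 = (1)·299 + (-1)·209
209 = 2 × 90 + 29  ⟹  29 = (-2)·299 + (3)·209
90 = 3 × 29 + 3  ⟹  3 = (7)·299 + (-10)·209
29 = 9 × 3 + 2  ⟹  2 = (-65)·299 + (93)·209
3 = 1 × 2 + 1  ⟹  1 = (72)·299 + (-103)·209
So (-103)·209 ≡ 1 (mod 299), i.e. 209^(-1) ≡ -103 ≡ 196 (mod 299).
Check: 209 × 196 = 40964 ≡ 1 (mod 299)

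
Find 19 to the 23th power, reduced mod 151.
64

Repeated squaring. Binary of 23 = 10111.
19^1 ≡ 19 (mod 151); 19^2 ≡ 59 (mod 151); 19^4 ≡ 8 (mod 151); 19^8 ≡ 64 (mod 151); 19^16 ≡ 19 (mod 151)
19^23 = 19^1 × 19^2 × 19^4 × 19^16 ≡ 64 (mod 151)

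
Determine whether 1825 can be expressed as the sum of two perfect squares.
12² + 41² (a=12, b=41)

Factorization: 1825 = 5^2 × 73
By Fermat: n is sum of two squares iff every prime p ≡ 3 (mod 4) appears to even power.
All primes ≡ 3 (mod 4) appear to even power.
Search a = 0, 1, 2, … for 1825 - a² a perfect square: first hit at a = 12: 1825 - 144 = 1681 = 41².
1825 = 12² + 41² = 144 + 1681 ✓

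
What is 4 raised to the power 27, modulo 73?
1

Repeated squaring. Binary of 27 = 11011.
4^1 ≡ 4 (mod 73); 4^2 ≡ 16 (mod 73); 4^4 ≡ 37 (mod 73); 4^8 ≡ 55 (mod 73); 4^16 ≡ 32 (mod 73)
4^27 = 4^1 × 4^2 × 4^8 × 4^16 ≡ 1 (mod 73)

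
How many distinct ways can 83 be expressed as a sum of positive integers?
23338469

p(n) counts ways to write n as a sum of positive integers (order ignored).
Euler's pentagonal recurrence: p(k) = p(k-1) + p(k-2) - p(k-5) - p(k-7) + p(k-12) + p(k-15) - ... (offsets j(3j∓1)/2, signs ++--, p(0)=1, p(<0)=0).
DP table for k = 0..82: p(0)=1, p(1)=1, p(2)=2, p(3)=3, p(4)=5, p(5)=7, p(6)=11, p(7)=15, p(8)=22, p(9)=30, p(10)=42, p(11)=56, p(12)=77, p(13)=101, p(14)=135, p(15)=176, p(16)=231, p(17)=297, p(18)=385, p(19)=490, p(20)=627, p(21)=792, p(22)=1002, p(23)=1255, p(24)=1575, p(25)=1958, p(26)=2436, p(27)=3010, p(28)=3718, p(29)=4565, p(30)=5604, p(31)=6842, p(32)=8349, p(33)=10143, p(34)=12310, p(35)=14883, p(36)=17977, p(37)=21637, p(38)=26015, p(39)=31185, p(40)=37338, p(41)=44583, p(42)=53174, p(43)=63261, p(44)=75175, p(45)=89134, p(46)=105558, p(47)=124754, p(48)=147273, p(49)=173525, p(50)=204226, p(51)=239943, p(52)=281589, p(53)=329931, p(54)=386155, p(55)=451276, p(56)=526823, p(57)=614154, p(58)=715220, p(59)=831820, p(60)=966467, p(61)=1121505, p(62)=1300156, p(63)=1505499, p(64)=1741630, p(65)=2012558, p(66)=2323520, p(67)=2679689, p(68)=3087735, p(69)=3554345, p(70)=4087968, p(71)=4697205, p(72)=5392783, p(73)=6185689, p(74)=7089500, p(75)=8118264, p(76)=9289091, p(77)=10619863, p(78)=12132164, p(79)=13848650, p(80)=15796476, p(81)=18004327, p(82)=20506255.
Final step: p(83) = p(82) + p(81) - p(78) - p(76) + p(71) + p(68) - p(61) - p(57) + p(48) + p(43) - p(32) - p(26) + p(13) + p(6)
= 20506255 + 18004327 - 12132164 - 9289091 + 4697205 + 3087735 - 1121505 - 614154 + 147273 + 63261 - 8349 - 2436 + 101 + 11
= 23338469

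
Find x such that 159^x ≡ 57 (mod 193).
5

Baby-step giant-step with step n = ⌈√193⌉ = 14.
Baby steps 159^j mod 193 (j:value) for j=0..13: 0:1, 1:159, 2:191, 3:68, 4:4, 5:57, 6:185, 7:79, 8:16, 9:35, 10:161, 11:123, 12:64, 13:140.
h = 57 is already in the table at j=5, so x = 5.
Check: 159^5 ≡ 57 (mod 193).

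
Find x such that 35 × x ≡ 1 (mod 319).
237

gcd(35, 319) = 1, so the inverse exists.
Extended Euclidean algorithm on (319, 35):
319 = 9 × 35 + 4  ⟹  4 = (1)·319 + (-9)·35
35 = 8 × 4 + 3  ⟹  3 = (-8)·319 + (73)·35
4 = 1 × 3 + 1  ⟹  1 = (9)·319 + (-82)·35
So (-82)·35 ≡ 1 (mod 319), i.e. 35^(-1) ≡ -82 ≡ 237 (mod 319).
Check: 35 × 237 = 8295 ≡ 1 (mod 319)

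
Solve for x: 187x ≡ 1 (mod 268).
43

gcd(187, 268) = 1, so the inverse exists.
Extended Euclidean algorithm on (268, 187):
268 = 1 × 187 + 81  ⟹  81 = (1)·268 + (-1)·187
187 = 2 × 81 + 25  ⟹  25 = (-2)·268 + (3)·187
81 = 3 × 25 + 6  ⟹  6 = (7)·268 + (-10)·187
25 = 4 × 6 + 1  ⟹  1 = (-30)·268 + (43)·187
So (43)·187 ≡ 1 (mod 268), i.e. 187^(-1) ≡ 43 (mod 268).
Check: 187 × 43 = 8041 ≡ 1 (mod 268)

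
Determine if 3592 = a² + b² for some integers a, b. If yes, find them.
26² + 54² (a=26, b=54)

Factorization: 3592 = 2^3 × 449
By Fermat: n is sum of two squares iff every prime p ≡ 3 (mod 4) appears to even power.
All primes ≡ 3 (mod 4) appear to even power.
Search a = 0, 1, 2, … for 3592 - a² a perfect square: first hit at a = 26: 3592 - 676 = 2916 = 54².
3592 = 26² + 54² = 676 + 2916 ✓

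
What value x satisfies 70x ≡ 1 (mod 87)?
46

gcd(70, 87) = 1, so the inverse exists.
Extended Euclidean algorithm on (87, 70):
87 = 1 × 70 + 17  ⟹  17 = (1)·87 + (-1)·70
70 = 4 × 17 + 2  ⟹  2 = (-4)·87 + (5)·70
17 = 8 × 2 + 1  ⟹  1 = (33)·87 + (-41)·70
So (-41)·70 ≡ 1 (mod 87), i.e. 70^(-1) ≡ -41 ≡ 46 (mod 87).
Check: 70 × 46 = 3220 ≡ 1 (mod 87)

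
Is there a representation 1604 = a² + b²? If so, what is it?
2² + 40² (a=2, b=40)

Factorization: 1604 = 2^2 × 401
By Fermat: n is sum of two squares iff every prime p ≡ 3 (mod 4) appears to even power.
All primes ≡ 3 (mod 4) appear to even power.
Search a = 0, 1, 2, … for 1604 - a² a perfect square: first hit at a = 2: 1604 - 4 = 1600 = 40².
1604 = 2² + 40² = 4 + 1600 ✓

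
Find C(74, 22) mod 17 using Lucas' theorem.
7

Using Lucas' theorem:
Write n=74 and k=22 in base 17:
n in base 17: [4, 6]
k in base 17: [1, 5]
C(74,22) mod 17 = ∏ C(n_i, k_i) mod 17
Digit binomials (mod 17): C(4,1) = 4; C(6,5) = 6
Product: 4 × 6 = 24 ≡ 7 (mod 17)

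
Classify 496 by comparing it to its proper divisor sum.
perfect

Proper divisors of 496: sum = 1 + 2 + 4 + 8 + 16 + 31 + 62 + 124 + 248 = 496
Since 496 = 496, 496 is perfect.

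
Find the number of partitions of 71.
4697205

p(n) counts ways to write n as a sum of positive integers (order ignored).
Euler's pentagonal recurrence: p(k) = p(k-1) + p(k-2) - p(k-5) - p(k-7) + p(k-12) + p(k-15) - ... (offsets j(3j∓1)/2, signs ++--, p(0)=1, p(<0)=0).
DP table for k = 0..70: p(0)=1, p(1)=1, p(2)=2, p(3)=3, p(4)=5, p(5)=7, p(6)=11, p(7)=15, p(8)=22, p(9)=30, p(10)=42, p(11)=56, p(12)=77, p(13)=101, p(14)=135, p(15)=176, p(16)=231, p(17)=297, p(18)=385, p(19)=490, p(20)=627, p(21)=792, p(22)=1002, p(23)=1255, p(24)=1575, p(25)=1958, p(26)=2436, p(27)=3010, p(28)=3718, p(29)=4565, p(30)=5604, p(31)=6842, p(32)=8349, p(33)=10143, p(34)=12310, p(35)=14883, p(36)=17977, p(37)=21637, p(38)=26015, p(39)=31185, p(40)=37338, p(41)=44583, p(42)=53174, p(43)=63261, p(44)=75175, p(45)=89134, p(46)=105558, p(47)=124754, p(48)=147273, p(49)=173525, p(50)=204226, p(51)=239943, p(52)=281589, p(53)=329931, p(54)=386155, p(55)=451276, p(56)=526823, p(57)=614154, p(58)=715220, p(59)=831820, p(60)=966467, p(61)=1121505, p(62)=1300156, p(63)=1505499, p(64)=1741630, p(65)=2012558, p(66)=2323520, p(67)=2679689, p(68)=3087735, p(69)=3554345, p(70)=4087968.
Final step: p(71) = p(70) + p(69) - p(66) - p(64) + p(59) + p(56) - p(49) - p(45) + p(36) + p(31) - p(20) - p(14) + p(1)
= 4087968 + 3554345 - 2323520 - 1741630 + 831820 + 526823 - 173525 - 89134 + 17977 + 6842 - 627 - 135 + 1
= 4697205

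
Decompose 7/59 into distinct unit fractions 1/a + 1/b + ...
1/9 + 1/133 + 1/70623

Greedy algorithm:
7/59: ceiling(59/7) = 9, use 1/9
4/531: ceiling(531/4) = 133, use 1/133
1/70623: ceiling(70623/1) = 70623, use 1/70623
Result: 7/59 = 1/9 + 1/133 + 1/70623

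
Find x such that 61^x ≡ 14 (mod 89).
69

Baby-step giant-step with step n = ⌈√89⌉ = 10.
Baby steps 61^j mod 89 (j:value) for j=0..9: 0:1, 1:61, 2:72, 3:31, 4:22, 5:7, 6:71, 7:59, 8:39, 9:65.
Giant-step multiplier: 61^(-10) ≡ 61^(88-10) = 61^78 ≡ 20 (mod 89).
Giant steps γ_i = 14·20^i mod 89: γ_0=14, γ_1=13, γ_2=82, γ_3=38, γ_4=48, γ_5=70, γ_6=65 (in table at j=9).
x = i·n + j = 6·10 + 9 = 69.
Check: 61^69 ≡ 14 (mod 89).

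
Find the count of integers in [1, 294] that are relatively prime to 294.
84

294 = 2 × 3 × 7^2
φ(n) = n × ∏(1 - 1/p) for each prime p dividing n
φ(294) = 294 × (1 - 1/2) × (1 - 1/3) × (1 - 1/7) = 84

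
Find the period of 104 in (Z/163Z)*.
3

163 is prime, so ord(104) divides φ(163) = 162.
Divisors of 162: 1, 2, 3, 6, 9, 18, 27, 54, 81, 162.
Repeated squaring: 104^1 ≡ 104, 104^2 ≡ 58, 104^4 ≡ 104, 104^8 ≡ 58, 104^16 ≡ 104, 104^32 ≡ 58, 104^64 ≡ 104, 104^128 ≡ 58 (mod 163).
Test 104^d mod 163 for each divisor d in increasing order:
104^1 ≡ 104
104^2 ≡ 58
104^3 = 104^2·104^1 ≡ 1  ← first divisor giving 1
The order is 3.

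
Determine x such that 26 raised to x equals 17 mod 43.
22

Baby-step giant-step with step n = ⌈√43⌉ = 7.
Baby steps 26^j mod 43 (j:value) for j=0..6: 0:1, 1:26, 2:31, 3:32, 4:15, 5:3, 6:35.
Giant-step multiplier: 26^(-7) ≡ 26^(42-7) = 26^35 ≡ 37 (mod 43).
Giant steps γ_i = 17·37^i mod 43: γ_0=17, γ_1=27, γ_2=10, γ_3=26 (in table at j=1).
x = i·n + j = 3·7 + 1 = 22.
Check: 26^22 ≡ 17 (mod 43).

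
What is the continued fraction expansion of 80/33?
[2; 2, 2, 1, 4]

Euclidean algorithm steps:
80 = 2 × 33 + 14
33 = 2 × 14 + 5
14 = 2 × 5 + 4
5 = 1 × 4 + 1
4 = 4 × 1 + 0
Continued fraction: [2; 2, 2, 1, 4]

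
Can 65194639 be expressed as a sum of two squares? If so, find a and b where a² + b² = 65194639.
Not possible

Factorization: 65194639 = 29 × 131^3
By Fermat: n is sum of two squares iff every prime p ≡ 3 (mod 4) appears to even power.
Prime(s) ≡ 3 (mod 4) with odd exponent: [(131, 3)]
Therefore 65194639 cannot be expressed as a² + b².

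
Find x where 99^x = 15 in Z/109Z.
44

Baby-step giant-step with step n = ⌈√109⌉ = 11.
Baby steps 99^j mod 109 (j:value) for j=0..10: 0:1, 1:99, 2:100, 3:90, 4:81, 5:62, 6:34, 7:96, 8:21, 9:8, 10:29.
Giant-step multiplier: 99^(-11) ≡ 99^(108-11) = 99^97 ≡ 56 (mod 109).
Giant steps γ_i = 15·56^i mod 109: γ_0=15, γ_1=77, γ_2=61, γ_3=37, γ_4=1 (in table at j=0).
x = i·n + j = 4·11 + 0 = 44.
Check: 99^44 ≡ 15 (mod 109).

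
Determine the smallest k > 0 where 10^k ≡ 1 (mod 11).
2

11 is prime, so ord(10) divides φ(11) = 10.
Divisors of 10: 1, 2, 5, 10.
Repeated squaring: 10^1 ≡ 10, 10^2 ≡ 1, 10^4 ≡ 1, 10^8 ≡ 1 (mod 11).
Test 10^d mod 11 for each divisor d in increasing order:
10^1 ≡ 10
10^2 ≡ 1  ← first divisor giving 1
The order is 2.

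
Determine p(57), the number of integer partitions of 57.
614154

p(n) counts ways to write n as a sum of positive integers (order ignored).
Euler's pentagonal recurrence: p(k) = p(k-1) + p(k-2) - p(k-5) - p(k-7) + p(k-12) + p(k-15) - ... (offsets j(3j∓1)/2, signs ++--, p(0)=1, p(<0)=0).
DP table for k = 0..56: p(0)=1, p(1)=1, p(2)=2, p(3)=3, p(4)=5, p(5)=7, p(6)=11, p(7)=15, p(8)=22, p(9)=30, p(10)=42, p(11)=56, p(12)=77, p(13)=101, p(14)=135, p(15)=176, p(16)=231, p(17)=297, p(18)=385, p(19)=490, p(20)=627, p(21)=792, p(22)=1002, p(23)=1255, p(24)=1575, p(25)=1958, p(26)=2436, p(27)=3010, p(28)=3718, p(29)=4565, p(30)=5604, p(31)=6842, p(32)=8349, p(33)=10143, p(34)=12310, p(35)=14883, p(36)=17977, p(37)=21637, p(38)=26015, p(39)=31185, p(40)=37338, p(41)=44583, p(42)=53174, p(43)=63261, p(44)=75175, p(45)=89134, p(46)=105558, p(47)=124754, p(48)=147273, p(49)=173525, p(50)=204226, p(51)=239943, p(52)=281589, p(53)=329931, p(54)=386155, p(55)=451276, p(56)=526823.
Final step: p(57) = p(56) + p(55) - p(52) - p(50) + p(45) + p(42) - p(35) - p(31) + p(22) + p(17) - p(6) - p(0)
= 526823 + 451276 - 281589 - 204226 + 89134 + 53174 - 14883 - 6842 + 1002 + 297 - 11 - 1
= 614154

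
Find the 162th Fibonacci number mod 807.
685

Matrix identity: Q^n = [[F_(n+1), F_n], [F_n, F_(n-1)]] with Q = [[1,1],[1,0]].
n = 162 = 10100010₂. Square-and-multiply, entries mod 807:
Q^1 = [[1,1],[1,0]]
Q^2 = (Q^1)² = [[2,1],[1,1]]
Q^5 = (Q^2)²·Q = [[8,5],[5,3]]
Q^10 = (Q^5)² = [[89,55],[55,34]]
Q^20 = (Q^10)² = [[455,309],[309,146]]
Q^40 = (Q^20)² = [[688,99],[99,589]]
Q^81 = (Q^40)²·Q = [[283,559],[559,531]]
Q^162 = (Q^81)² = [[368,685],[685,490]]
F_162 mod 807 = Q^162[0][1] = 685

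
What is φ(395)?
312

395 = 5 × 79
φ(n) = n × ∏(1 - 1/p) for each prime p dividing n
φ(395) = 395 × (1 - 1/5) × (1 - 1/79) = 312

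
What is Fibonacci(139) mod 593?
381

Matrix identity: Q^n = [[F_(n+1), F_n], [F_n, F_(n-1)]] with Q = [[1,1],[1,0]].
n = 139 = 10001011₂. Square-and-multiply, entries mod 593:
Q^1 = [[1,1],[1,0]]
Q^2 = (Q^1)² = [[2,1],[1,1]]
Q^4 = (Q^2)² = [[5,3],[3,2]]
Q^8 = (Q^4)² = [[34,21],[21,13]]
Q^17 = (Q^8)²·Q = [[212,411],[411,394]]
Q^34 = (Q^17)² = [[385,6],[6,379]]
Q^69 = (Q^34)²·Q = [[444,11],[11,433]]
Q^139 = (Q^69)²·Q = [[540,381],[381,159]]
F_139 mod 593 = Q^139[0][1] = 381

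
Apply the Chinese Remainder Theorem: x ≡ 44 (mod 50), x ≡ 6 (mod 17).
244

Using Chinese Remainder Theorem:
M = 50 × 17 = 850
M1 = 17, M2 = 50
y1 = 17^(-1) mod 50 = 3
y2 = 50^(-1) mod 17 = 16
x = (44×17×3 + 6×50×16) mod 850 = 244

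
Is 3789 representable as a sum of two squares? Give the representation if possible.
42² + 45² (a=42, b=45)

Factorization: 3789 = 3^2 × 421
By Fermat: n is sum of two squares iff every prime p ≡ 3 (mod 4) appears to even power.
All primes ≡ 3 (mod 4) appear to even power.
Search a = 0, 1, 2, … for 3789 - a² a perfect square: first hit at a = 42: 3789 - 1764 = 2025 = 45².
3789 = 42² + 45² = 1764 + 2025 ✓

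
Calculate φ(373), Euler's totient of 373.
372

373 = 373
φ(n) = n × ∏(1 - 1/p) for each prime p dividing n
φ(373) = 373 × (1 - 1/373) = 372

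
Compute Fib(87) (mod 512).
290

Matrix identity: Q^n = [[F_(n+1), F_n], [F_n, F_(n-1)]] with Q = [[1,1],[1,0]].
n = 87 = 1010111₂. Square-and-multiply, entries mod 512:
Q^1 = [[1,1],[1,0]]
Q^2 = (Q^1)² = [[2,1],[1,1]]
Q^5 = (Q^2)²·Q = [[8,5],[5,3]]
Q^10 = (Q^5)² = [[89,55],[55,34]]
Q^21 = (Q^10)²·Q = [[303,194],[194,109]]
Q^43 = (Q^21)²·Q = [[477,421],[421,56]]
Q^87 = (Q^43)²·Q = [[427,290],[290,137]]
F_87 mod 512 = Q^87[0][1] = 290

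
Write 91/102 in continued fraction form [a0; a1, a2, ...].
[0; 1, 8, 3, 1, 2]

Euclidean algorithm steps:
91 = 0 × 102 + 91
102 = 1 × 91 + 11
91 = 8 × 11 + 3
11 = 3 × 3 + 2
3 = 1 × 2 + 1
2 = 2 × 1 + 0
Continued fraction: [0; 1, 8, 3, 1, 2]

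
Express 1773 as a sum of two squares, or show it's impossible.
3² + 42² (a=3, b=42)

Factorization: 1773 = 3^2 × 197
By Fermat: n is sum of two squares iff every prime p ≡ 3 (mod 4) appears to even power.
All primes ≡ 3 (mod 4) appear to even power.
Search a = 0, 1, 2, … for 1773 - a² a perfect square: first hit at a = 3: 1773 - 9 = 1764 = 42².
1773 = 3² + 42² = 9 + 1764 ✓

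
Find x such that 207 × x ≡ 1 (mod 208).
207

gcd(207, 208) = 1, so the inverse exists.
Extended Euclidean algorithm on (208, 207):
208 = 1 × 207 + 1  ⟹  1 = (1)·208 + (-1)·207
So (-1)·207 ≡ 1 (mod 208), i.e. 207^(-1) ≡ -1 ≡ 207 (mod 208).
Check: 207 × 207 = 42849 ≡ 1 (mod 208)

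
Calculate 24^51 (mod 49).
20

Repeated squaring. Binary of 51 = 110011.
24^1 ≡ 24 (mod 49); 24^2 ≡ 37 (mod 49); 24^4 ≡ 46 (mod 49); 24^8 ≡ 9 (mod 49); 24^16 ≡ 32 (mod 49); 24^32 ≡ 44 (mod 49)
24^51 = 24^1 × 24^2 × 24^16 × 24^32 ≡ 20 (mod 49)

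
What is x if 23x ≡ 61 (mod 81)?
x ≡ 59 (mod 81)

gcd(23, 81) = 1, which divides 61, so solutions exist.
Find 23^(-1) mod 81 by the extended Euclidean algorithm:
81 = 3 × 23 + 12  ⟹  12 = (1)·81 + (-3)·23
23 = 1 × 12 + 11  ⟹  11 = (-1)·81 + (4)·23
12 = 1 × 11 + 1  ⟹  1 = (2)·81 + (-7)·23
So (-7)·23 ≡ 1 (mod 81), i.e. 23^(-1) ≡ -7 ≡ 74 (mod 81).
x ≡ 74 × 61 = 4514 ≡ 59 (mod 81).
Check: 23 × 59 = 1357 ≡ 61 (mod 81).
Unique solution: x ≡ 59 (mod 81)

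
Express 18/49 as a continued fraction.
[0; 2, 1, 2, 1, 1, 2]

Euclidean algorithm steps:
18 = 0 × 49 + 18
49 = 2 × 18 + 13
18 = 1 × 13 + 5
13 = 2 × 5 + 3
5 = 1 × 3 + 2
3 = 1 × 2 + 1
2 = 2 × 1 + 0
Continued fraction: [0; 2, 1, 2, 1, 1, 2]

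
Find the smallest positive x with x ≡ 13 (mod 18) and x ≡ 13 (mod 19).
13

Using Chinese Remainder Theorem:
M = 18 × 19 = 342
M1 = 19, M2 = 18
y1 = 19^(-1) mod 18 = 1
y2 = 18^(-1) mod 19 = 18
x = (13×19×1 + 13×18×18) mod 342 = 13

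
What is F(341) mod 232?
5

Matrix identity: Q^n = [[F_(n+1), F_n], [F_n, F_(n-1)]] with Q = [[1,1],[1,0]].
n = 341 = 101010101₂. Square-and-multiply, entries mod 232:
Q^1 = [[1,1],[1,0]]
Q^2 = (Q^1)² = [[2,1],[1,1]]
Q^5 = (Q^2)²·Q = [[8,5],[5,3]]
Q^10 = (Q^5)² = [[89,55],[55,34]]
Q^21 = (Q^10)²·Q = [[79,42],[42,37]]
Q^42 = (Q^21)² = [[117,0],[0,117]]
Q^85 = (Q^42)²·Q = [[1,1],[1,0]]
Q^170 = (Q^85)² = [[2,1],[1,1]]
Q^341 = (Q^170)²·Q = [[8,5],[5,3]]
F_341 mod 232 = Q^341[0][1] = 5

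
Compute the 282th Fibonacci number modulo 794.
450

Matrix identity: Q^n = [[F_(n+1), F_n], [F_n, F_(n-1)]] with Q = [[1,1],[1,0]].
n = 282 = 100011010₂. Square-and-multiply, entries mod 794:
Q^1 = [[1,1],[1,0]]
Q^2 = (Q^1)² = [[2,1],[1,1]]
Q^4 = (Q^2)² = [[5,3],[3,2]]
Q^8 = (Q^4)² = [[34,21],[21,13]]
Q^17 = (Q^8)²·Q = [[202,9],[9,193]]
Q^35 = (Q^17)²·Q = [[770,391],[391,379]]
Q^70 = (Q^35)² = [[215,649],[649,360]]
Q^141 = (Q^70)²·Q = [[549,554],[554,789]]
Q^282 = (Q^141)² = [[113,450],[450,457]]
F_282 mod 794 = Q^282[0][1] = 450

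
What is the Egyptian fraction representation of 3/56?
1/19 + 1/1064

Greedy algorithm:
3/56: ceiling(56/3) = 19, use 1/19
1/1064: ceiling(1064/1) = 1064, use 1/1064
Result: 3/56 = 1/19 + 1/1064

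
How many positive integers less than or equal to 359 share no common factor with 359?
358

359 = 359
φ(n) = n × ∏(1 - 1/p) for each prime p dividing n
φ(359) = 359 × (1 - 1/359) = 358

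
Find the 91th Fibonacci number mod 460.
189

Matrix identity: Q^n = [[F_(n+1), F_n], [F_n, F_(n-1)]] with Q = [[1,1],[1,0]].
n = 91 = 1011011₂. Square-and-multiply, entries mod 460:
Q^1 = [[1,1],[1,0]]
Q^2 = (Q^1)² = [[2,1],[1,1]]
Q^5 = (Q^2)²·Q = [[8,5],[5,3]]
Q^11 = (Q^5)²·Q = [[144,89],[89,55]]
Q^22 = (Q^11)² = [[137,231],[231,366]]
Q^45 = (Q^22)²·Q = [[183,370],[370,273]]
Q^91 = (Q^45)²·Q = [[89,189],[189,360]]
F_91 mod 460 = Q^91[0][1] = 189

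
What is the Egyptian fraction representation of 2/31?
1/16 + 1/496

Greedy algorithm:
2/31: ceiling(31/2) = 16, use 1/16
1/496: ceiling(496/1) = 496, use 1/496
Result: 2/31 = 1/16 + 1/496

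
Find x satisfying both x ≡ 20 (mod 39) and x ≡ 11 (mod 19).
410

Using Chinese Remainder Theorem:
M = 39 × 19 = 741
M1 = 19, M2 = 39
y1 = 19^(-1) mod 39 = 37
y2 = 39^(-1) mod 19 = 1
x = (20×19×37 + 11×39×1) mod 741 = 410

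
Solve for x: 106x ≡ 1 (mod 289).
30

gcd(106, 289) = 1, so the inverse exists.
Extended Euclidean algorithm on (289, 106):
289 = 2 × 106 + 77  ⟹  77 = (1)·289 + (-2)·106
106 = 1 × 77 + 29  ⟹  29 = (-1)·289 + (3)·106
77 = 2 × 29 + 19  ⟹  19 = (3)·289 + (-8)·106
29 = 1 × 19 + 10  ⟹  10 = (-4)·289 + (11)·106
19 = 1 × 10 + 9  ⟹  9 = (7)·289 + (-19)·106
10 = 1 × 9 + 1  ⟹  1 = (-11)·289 + (30)·106
So (30)·106 ≡ 1 (mod 289), i.e. 106^(-1) ≡ 30 (mod 289).
Check: 106 × 30 = 3180 ≡ 1 (mod 289)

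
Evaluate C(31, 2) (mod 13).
10

Using Lucas' theorem:
Write n=31 and k=2 in base 13:
n in base 13: [2, 5]
k in base 13: [0, 2]
C(31,2) mod 13 = ∏ C(n_i, k_i) mod 13
Digit binomials (mod 13): C(2,0) = 1; C(5,2) = 10
Product: 1 × 10 = 10 ≡ 10 (mod 13)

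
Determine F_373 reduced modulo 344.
153

Matrix identity: Q^n = [[F_(n+1), F_n], [F_n, F_(n-1)]] with Q = [[1,1],[1,0]].
n = 373 = 101110101₂. Square-and-multiply, entries mod 344:
Q^1 = [[1,1],[1,0]]
Q^2 = (Q^1)² = [[2,1],[1,1]]
Q^5 = (Q^2)²·Q = [[8,5],[5,3]]
Q^11 = (Q^5)²·Q = [[144,89],[89,55]]
Q^23 = (Q^11)²·Q = [[272,105],[105,167]]
Q^46 = (Q^23)² = [[41,343],[343,42]]
Q^93 = (Q^46)²·Q = [[223,306],[306,261]]
Q^186 = (Q^93)² = [[261,184],[184,77]]
Q^373 = (Q^186)²·Q = [[81,153],[153,272]]
F_373 mod 344 = Q^373[0][1] = 153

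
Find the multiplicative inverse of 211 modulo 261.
214

gcd(211, 261) = 1, so the inverse exists.
Extended Euclidean algorithm on (261, 211):
261 = 1 × 211 + 50  ⟹  50 = (1)·261 + (-1)·211
211 = 4 × 50 + 11  ⟹  11 = (-4)·261 + (5)·211
50 = 4 × 11 + 6  ⟹  6 = (17)·261 + (-21)·211
11 = 1 × 6 + 5  ⟹  5 = (-21)·261 + (26)·211
6 = 1 × 5 + 1  ⟹  1 = (38)·261 + (-47)·211
So (-47)·211 ≡ 1 (mod 261), i.e. 211^(-1) ≡ -47 ≡ 214 (mod 261).
Check: 211 × 214 = 45154 ≡ 1 (mod 261)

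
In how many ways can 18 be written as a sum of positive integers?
385

p(n) counts ways to write n as a sum of positive integers (order ignored).
Euler's pentagonal recurrence: p(k) = p(k-1) + p(k-2) - p(k-5) - p(k-7) + p(k-12) + p(k-15) - ... (offsets j(3j∓1)/2, signs ++--, p(0)=1, p(<0)=0).
DP table for k = 0..17: p(0)=1, p(1)=1, p(2)=2, p(3)=3, p(4)=5, p(5)=7, p(6)=11, p(7)=15, p(8)=22, p(9)=30, p(10)=42, p(11)=56, p(12)=77, p(13)=101, p(14)=135, p(15)=176, p(16)=231, p(17)=297.
Final step: p(18) = p(17) + p(16) - p(13) - p(11) + p(6) + p(3)
= 297 + 231 - 101 - 56 + 11 + 3
= 385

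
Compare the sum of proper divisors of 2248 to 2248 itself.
deficient

Proper divisors of 2248: sum = 1 + 2 + 4 + 8 + 281 + 562 + 1124 = 1982
Since 1982 < 2248, 2248 is deficient.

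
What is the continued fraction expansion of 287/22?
[13; 22]

Euclidean algorithm steps:
287 = 13 × 22 + 1
22 = 22 × 1 + 0
Continued fraction: [13; 22]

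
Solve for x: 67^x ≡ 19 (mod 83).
63

Baby-step giant-step with step n = ⌈√83⌉ = 10.
Baby steps 67^j mod 83 (j:value) for j=0..9: 0:1, 1:67, 2:7, 3:54, 4:49, 5:46, 6:11, 7:73, 8:77, 9:13.
Giant-step multiplier: 67^(-10) ≡ 67^(82-10) = 67^72 ≡ 81 (mod 83).
Giant steps γ_i = 19·81^i mod 83: γ_0=19, γ_1=45, γ_2=76, γ_3=14, γ_4=55, γ_5=56, γ_6=54 (in table at j=3).
x = i·n + j = 6·10 + 3 = 63.
Check: 67^63 ≡ 19 (mod 83).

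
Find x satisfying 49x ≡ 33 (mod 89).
x ≡ 37 (mod 89)

gcd(49, 89) = 1, which divides 33, so solutions exist.
Find 49^(-1) mod 89 by the extended Euclidean algorithm:
89 = 1 × 49 + 40  ⟹  40 = (1)·89 + (-1)·49
49 = 1 × 40 + 9  ⟹  9 = (-1)·89 + (2)·49
40 = 4 × 9 + 4  ⟹  4 = (5)·89 + (-9)·49
9 = 2 × 4 + 1  ⟹  1 = (-11)·89 + (20)·49
So (20)·49 ≡ 1 (mod 89), i.e. 49^(-1) ≡ 20 (mod 89).
x ≡ 20 × 33 = 660 ≡ 37 (mod 89).
Check: 49 × 37 = 1813 ≡ 33 (mod 89).
Unique solution: x ≡ 37 (mod 89)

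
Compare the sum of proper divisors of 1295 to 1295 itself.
deficient

Proper divisors of 1295: sum = 1 + 5 + 7 + 35 + 37 + 185 + 259 = 529
Since 529 < 1295, 1295 is deficient.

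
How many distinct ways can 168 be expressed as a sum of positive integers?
228204732751

p(n) counts ways to write n as a sum of positive integers (order ignored).
Euler's pentagonal recurrence: p(k) = p(k-1) + p(k-2) - p(k-5) - p(k-7) + p(k-12) + p(k-15) - ... (offsets j(3j∓1)/2, signs ++--, p(0)=1, p(<0)=0).
DP table for k = 0..167: p(0)=1, p(1)=1, p(2)=2, p(3)=3, p(4)=5, p(5)=7, p(6)=11, p(7)=15, p(8)=22, p(9)=30, p(10)=42, p(11)=56, p(12)=77, p(13)=101, p(14)=135, p(15)=176, p(16)=231, p(17)=297, p(18)=385, p(19)=490, p(20)=627, p(21)=792, p(22)=1002, p(23)=1255, p(24)=1575, p(25)=1958, p(26)=2436, p(27)=3010, p(28)=3718, p(29)=4565, p(30)=5604, p(31)=6842, p(32)=8349, p(33)=10143, p(34)=12310, p(35)=14883, p(36)=17977, p(37)=21637, p(38)=26015, p(39)=31185, p(40)=37338, p(41)=44583, p(42)=53174, p(43)=63261, p(44)=75175, p(45)=89134, p(46)=105558, p(47)=124754, p(48)=147273, p(49)=173525, p(50)=204226, p(51)=239943, p(52)=281589, p(53)=329931, p(54)=386155, p(55)=451276, p(56)=526823, p(57)=614154, p(58)=715220, p(59)=831820, p(60)=966467, p(61)=1121505, p(62)=1300156, p(63)=1505499, p(64)=1741630, p(65)=2012558, p(66)=2323520, p(67)=2679689, p(68)=3087735, p(69)=3554345, p(70)=4087968, p(71)=4697205, p(72)=5392783, p(73)=6185689, p(74)=7089500, p(75)=8118264, p(76)=9289091, p(77)=10619863, p(78)=12132164, p(79)=13848650, p(80)=15796476, p(81)=18004327, p(82)=20506255, p(83)=23338469, p(84)=26543660, p(85)=30167357, p(86)=34262962, p(87)=38887673, p(88)=44108109, p(89)=49995925, p(90)=56634173, p(91)=64112359, p(92)=72533807, p(93)=82010177, p(94)=92669720, p(95)=104651419, p(96)=118114304, p(97)=133230930, p(98)=150198136, p(99)=169229875, p(100)=190569292, p(101)=214481126, p(102)=241265379, p(103)=271248950, p(104)=304801365, p(105)=342325709, p(106)=384276336, p(107)=431149389, p(108)=483502844, p(109)=541946240, p(110)=607163746, p(111)=679903203, p(112)=761002156, p(113)=851376628, p(114)=952050665, p(115)=1064144451, p(116)=1188908248, p(117)=1327710076, p(118)=1482074143, p(119)=1653668665, p(120)=1844349560, p(121)=2056148051, p(122)=2291320912, p(123)=2552338241, p(124)=2841940500, p(125)=3163127352, p(126)=3519222692, p(127)=3913864295, p(128)=4351078600, p(129)=4835271870, p(130)=5371315400, p(131)=5964539504, p(132)=6620830889, p(133)=7346629512, p(134)=8149040695, p(135)=9035836076, p(136)=10015581680, p(137)=11097645016, p(138)=12292341831, p(139)=13610949895, p(140)=15065878135, p(141)=16670689208, p(142)=18440293320, p(143)=20390982757, p(144)=22540654445, p(145)=24908858009, p(146)=27517052599, p(147)=30388671978, p(148)=33549419497, p(149)=37027355200, p(150)=40853235313, p(151)=45060624582, p(152)=49686288421, p(153)=54770336324, p(154)=60356673280, p(155)=66493182097, p(156)=73232243759, p(157)=80630964769, p(158)=88751778802, p(159)=97662728555, p(160)=107438159466, p(161)=118159068427, p(162)=129913904637, p(163)=142798995930, p(164)=156919475295, p(165)=172389800255, p(166)=189334822579, p(167)=207890420102.
Final step: p(168) = p(167) + p(166) - p(163) - p(161) + p(156) + p(153) - p(146) - p(142) + p(133) + p(128) - p(117) - p(111) + p(98) + p(91) - p(76) - p(68) + p(51) + p(42) - p(23) - p(13)
= 207890420102 + 189334822579 - 142798995930 - 118159068427 + 73232243759 + 54770336324 - 27517052599 - 18440293320 + 7346629512 + 4351078600 - 1327710076 - 679903203 + 150198136 + 64112359 - 9289091 - 3087735 + 239943 + 53174 - 1255 - 101
= 228204732751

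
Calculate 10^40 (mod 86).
40

Repeated squaring. Binary of 40 = 101000.
10^1 ≡ 10 (mod 86); 10^2 ≡ 14 (mod 86); 10^4 ≡ 24 (mod 86); 10^8 ≡ 60 (mod 86); 10^16 ≡ 74 (mod 86); 10^32 ≡ 58 (mod 86)
10^40 = 10^8 × 10^32 ≡ 40 (mod 86)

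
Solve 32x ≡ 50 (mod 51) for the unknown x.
x ≡ 43 (mod 51)

gcd(32, 51) = 1, which divides 50, so solutions exist.
Find 32^(-1) mod 51 by the extended Euclidean algorithm:
51 = 1 × 32 + 19  ⟹  19 = (1)·51 + (-1)·32
32 = 1 × 19 + 13  ⟹  13 = (-1)·51 + (2)·32
19 = 1 × 13 + 6  ⟹  6 = (2)·51 + (-3)·32
13 = 2 × 6 + 1  ⟹  1 = (-5)·51 + (8)·32
So (8)·32 ≡ 1 (mod 51), i.e. 32^(-1) ≡ 8 (mod 51).
x ≡ 8 × 50 = 400 ≡ 43 (mod 51).
Check: 32 × 43 = 1376 ≡ 50 (mod 51).
Unique solution: x ≡ 43 (mod 51)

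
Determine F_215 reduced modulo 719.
467

Matrix identity: Q^n = [[F_(n+1), F_n], [F_n, F_(n-1)]] with Q = [[1,1],[1,0]].
n = 215 = 11010111₂. Square-and-multiply, entries mod 719:
Q^1 = [[1,1],[1,0]]
Q^3 = (Q^1)²·Q = [[3,2],[2,1]]
Q^6 = (Q^3)² = [[13,8],[8,5]]
Q^13 = (Q^6)²·Q = [[377,233],[233,144]]
Q^26 = (Q^13)² = [[131,601],[601,249]]
Q^53 = (Q^26)²·Q = [[625,168],[168,457]]
Q^107 = (Q^53)²·Q = [[260,391],[391,588]]
Q^215 = (Q^107)²·Q = [[576,467],[467,109]]
F_215 mod 719 = Q^215[0][1] = 467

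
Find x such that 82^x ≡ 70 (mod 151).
69

Baby-step giant-step with step n = ⌈√151⌉ = 13.
Baby steps 82^j mod 151 (j:value) for j=0..12: 0:1, 1:82, 2:80, 3:67, 4:58, 5:75, 6:110, 7:111, 8:42, 9:122, 10:38, 11:96, 12:20.
Giant-step multiplier: 82^(-13) ≡ 82^(150-13) = 82^137 ≡ 115 (mod 151).
Giant steps γ_i = 70·115^i mod 151: γ_0=70, γ_1=47, γ_2=120, γ_3=59, γ_4=141, γ_5=58 (in table at j=4).
x = i·n + j = 5·13 + 4 = 69.
Check: 82^69 ≡ 70 (mod 151).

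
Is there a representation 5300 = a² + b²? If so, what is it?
20² + 70² (a=20, b=70)

Factorization: 5300 = 2^2 × 5^2 × 53
By Fermat: n is sum of two squares iff every prime p ≡ 3 (mod 4) appears to even power.
All primes ≡ 3 (mod 4) appear to even power.
Search a = 0, 1, 2, … for 5300 - a² a perfect square: first hit at a = 20: 5300 - 400 = 4900 = 70².
5300 = 20² + 70² = 400 + 4900 ✓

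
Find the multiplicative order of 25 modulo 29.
7

29 is prime, so ord(25) divides φ(29) = 28.
Divisors of 28: 1, 2, 4, 7, 14, 28.
Repeated squaring: 25^1 ≡ 25, 25^2 ≡ 16, 25^4 ≡ 24, 25^8 ≡ 25, 25^16 ≡ 16 (mod 29).
Test 25^d mod 29 for each divisor d in increasing order:
25^1 ≡ 25
25^2 ≡ 16
25^4 ≡ 24
25^7 = 25^4·25^2·25^1 ≡ 1  ← first divisor giving 1
The order is 7.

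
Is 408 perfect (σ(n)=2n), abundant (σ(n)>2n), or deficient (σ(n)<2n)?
abundant

Proper divisors of 408: sum = 1 + 2 + 3 + 4 + 6 + 8 + 12 + 17 + 24 + 34 + 51 + 68 + 102 + 136 + 204 = 672
Since 672 > 408, 408 is abundant.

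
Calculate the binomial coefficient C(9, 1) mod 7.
2

Using Lucas' theorem:
Write n=9 and k=1 in base 7:
n in base 7: [1, 2]
k in base 7: [0, 1]
C(9,1) mod 7 = ∏ C(n_i, k_i) mod 7
Digit binomials (mod 7): C(1,0) = 1; C(2,1) = 2
Product: 1 × 2 = 2 ≡ 2 (mod 7)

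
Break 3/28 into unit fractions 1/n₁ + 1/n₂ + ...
1/10 + 1/140

Greedy algorithm:
3/28: ceiling(28/3) = 10, use 1/10
1/140: ceiling(140/1) = 140, use 1/140
Result: 3/28 = 1/10 + 1/140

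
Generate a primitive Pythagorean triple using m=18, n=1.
(323, 36, 325)

Euclid's formula: a = m² - n², b = 2mn, c = m² + n²
m = 18, n = 1
a = 18² - 1² = 324 - 1 = 323
b = 2 × 18 × 1 = 36
c = 18² + 1² = 324 + 1 = 325
Verification: 323² + 36² = 104329 + 1296 = 105625 = 325² ✓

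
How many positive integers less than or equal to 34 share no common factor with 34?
16

34 = 2 × 17
φ(n) = n × ∏(1 - 1/p) for each prime p dividing n
φ(34) = 34 × (1 - 1/2) × (1 - 1/17) = 16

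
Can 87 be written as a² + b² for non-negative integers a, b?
Not possible

Factorization: 87 = 3 × 29
By Fermat: n is sum of two squares iff every prime p ≡ 3 (mod 4) appears to even power.
Prime(s) ≡ 3 (mod 4) with odd exponent: [(3, 1)]
Therefore 87 cannot be expressed as a² + b².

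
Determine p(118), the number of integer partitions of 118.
1482074143

p(n) counts ways to write n as a sum of positive integers (order ignored).
Euler's pentagonal recurrence: p(k) = p(k-1) + p(k-2) - p(k-5) - p(k-7) + p(k-12) + p(k-15) - ... (offsets j(3j∓1)/2, signs ++--, p(0)=1, p(<0)=0).
DP table for k = 0..117: p(0)=1, p(1)=1, p(2)=2, p(3)=3, p(4)=5, p(5)=7, p(6)=11, p(7)=15, p(8)=22, p(9)=30, p(10)=42, p(11)=56, p(12)=77, p(13)=101, p(14)=135, p(15)=176, p(16)=231, p(17)=297, p(18)=385, p(19)=490, p(20)=627, p(21)=792, p(22)=1002, p(23)=1255, p(24)=1575, p(25)=1958, p(26)=2436, p(27)=3010, p(28)=3718, p(29)=4565, p(30)=5604, p(31)=6842, p(32)=8349, p(33)=10143, p(34)=12310, p(35)=14883, p(36)=17977, p(37)=21637, p(38)=26015, p(39)=31185, p(40)=37338, p(41)=44583, p(42)=53174, p(43)=63261, p(44)=75175, p(45)=89134, p(46)=105558, p(47)=124754, p(48)=147273, p(49)=173525, p(50)=204226, p(51)=239943, p(52)=281589, p(53)=329931, p(54)=386155, p(55)=451276, p(56)=526823, p(57)=614154, p(58)=715220, p(59)=831820, p(60)=966467, p(61)=1121505, p(62)=1300156, p(63)=1505499, p(64)=1741630, p(65)=2012558, p(66)=2323520, p(67)=2679689, p(68)=3087735, p(69)=3554345, p(70)=4087968, p(71)=4697205, p(72)=5392783, p(73)=6185689, p(74)=7089500, p(75)=8118264, p(76)=9289091, p(77)=10619863, p(78)=12132164, p(79)=13848650, p(80)=15796476, p(81)=18004327, p(82)=20506255, p(83)=23338469, p(84)=26543660, p(85)=30167357, p(86)=34262962, p(87)=38887673, p(88)=44108109, p(89)=49995925, p(90)=56634173, p(91)=64112359, p(92)=72533807, p(93)=82010177, p(94)=92669720, p(95)=104651419, p(96)=118114304, p(97)=133230930, p(98)=150198136, p(99)=169229875, p(100)=190569292, p(101)=214481126, p(102)=241265379, p(103)=271248950, p(104)=304801365, p(105)=342325709, p(106)=384276336, p(107)=431149389, p(108)=483502844, p(109)=541946240, p(110)=607163746, p(111)=679903203, p(112)=761002156, p(113)=851376628, p(114)=952050665, p(115)=1064144451, p(116)=1188908248, p(117)=1327710076.
Final step: p(118) = p(117) + p(116) - p(113) - p(111) + p(106) + p(103) - p(96) - p(92) + p(83) + p(78) - p(67) - p(61) + p(48) + p(41) - p(26) - p(18) + p(1)
= 1327710076 + 1188908248 - 851376628 - 679903203 + 384276336 + 271248950 - 118114304 - 72533807 + 23338469 + 12132164 - 2679689 - 1121505 + 147273 + 44583 - 2436 - 385 + 1
= 1482074143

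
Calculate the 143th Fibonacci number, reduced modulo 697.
613

Matrix identity: Q^n = [[F_(n+1), F_n], [F_n, F_(n-1)]] with Q = [[1,1],[1,0]].
n = 143 = 10001111₂. Square-and-multiply, entries mod 697:
Q^1 = [[1,1],[1,0]]
Q^2 = (Q^1)² = [[2,1],[1,1]]
Q^4 = (Q^2)² = [[5,3],[3,2]]
Q^8 = (Q^4)² = [[34,21],[21,13]]
Q^17 = (Q^8)²·Q = [[493,203],[203,290]]
Q^35 = (Q^17)²·Q = [[612,579],[579,33]]
Q^71 = (Q^35)²·Q = [[102,239],[239,560]]
Q^143 = (Q^71)²·Q = [[612,613],[613,696]]
F_143 mod 697 = Q^143[0][1] = 613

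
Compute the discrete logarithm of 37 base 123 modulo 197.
132

Baby-step giant-step with step n = ⌈√197⌉ = 15.
Baby steps 123^j mod 197 (j:value) for j=0..14: 0:1, 1:123, 2:157, 3:5, 4:24, 5:194, 6:25, 7:120, 8:182, 9:125, 10:9, 11:122, 12:34, 13:45, 14:19.
Giant-step multiplier: 123^(-15) ≡ 123^(196-15) = 123^181 ≡ 124 (mod 197).
Giant steps γ_i = 37·124^i mod 197: γ_0=37, γ_1=57, γ_2=173, γ_3=176, γ_4=154, γ_5=184, γ_6=161, γ_7=67, γ_8=34 (in table at j=12).
x = i·n + j = 8·15 + 12 = 132.
Check: 123^132 ≡ 37 (mod 197).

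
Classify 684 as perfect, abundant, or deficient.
abundant

Proper divisors of 684: sum = 1 + 2 + 3 + 4 + 6 + 9 + 12 + 18 + ... + 114 + 171 + 228 + 342 (17 divisors) = 1136
Since 1136 > 684, 684 is abundant.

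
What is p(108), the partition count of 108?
483502844

p(n) counts ways to write n as a sum of positive integers (order ignored).
Euler's pentagonal recurrence: p(k) = p(k-1) + p(k-2) - p(k-5) - p(k-7) + p(k-12) + p(k-15) - ... (offsets j(3j∓1)/2, signs ++--, p(0)=1, p(<0)=0).
DP table for k = 0..107: p(0)=1, p(1)=1, p(2)=2, p(3)=3, p(4)=5, p(5)=7, p(6)=11, p(7)=15, p(8)=22, p(9)=30, p(10)=42, p(11)=56, p(12)=77, p(13)=101, p(14)=135, p(15)=176, p(16)=231, p(17)=297, p(18)=385, p(19)=490, p(20)=627, p(21)=792, p(22)=1002, p(23)=1255, p(24)=1575, p(25)=1958, p(26)=2436, p(27)=3010, p(28)=3718, p(29)=4565, p(30)=5604, p(31)=6842, p(32)=8349, p(33)=10143, p(34)=12310, p(35)=14883, p(36)=17977, p(37)=21637, p(38)=26015, p(39)=31185, p(40)=37338, p(41)=44583, p(42)=53174, p(43)=63261, p(44)=75175, p(45)=89134, p(46)=105558, p(47)=124754, p(48)=147273, p(49)=173525, p(50)=204226, p(51)=239943, p(52)=281589, p(53)=329931, p(54)=386155, p(55)=451276, p(56)=526823, p(57)=614154, p(58)=715220, p(59)=831820, p(60)=966467, p(61)=1121505, p(62)=1300156, p(63)=1505499, p(64)=1741630, p(65)=2012558, p(66)=2323520, p(67)=2679689, p(68)=3087735, p(69)=3554345, p(70)=4087968, p(71)=4697205, p(72)=5392783, p(73)=6185689, p(74)=7089500, p(75)=8118264, p(76)=9289091, p(77)=10619863, p(78)=12132164, p(79)=13848650, p(80)=15796476, p(81)=18004327, p(82)=20506255, p(83)=23338469, p(84)=26543660, p(85)=30167357, p(86)=34262962, p(87)=38887673, p(88)=44108109, p(89)=49995925, p(90)=56634173, p(91)=64112359, p(92)=72533807, p(93)=82010177, p(94)=92669720, p(95)=104651419, p(96)=118114304, p(97)=133230930, p(98)=150198136, p(99)=169229875, p(100)=190569292, p(101)=214481126, p(102)=241265379, p(103)=271248950, p(104)=304801365, p(105)=342325709, p(106)=384276336, p(107)=431149389.
Final step: p(108) = p(107) + p(106) - p(103) - p(101) + p(96) + p(93) - p(86) - p(82) + p(73) + p(68) - p(57) - p(51) + p(38) + p(31) - p(16) - p(8)
= 431149389 + 384276336 - 271248950 - 214481126 + 118114304 + 82010177 - 34262962 - 20506255 + 6185689 + 3087735 - 614154 - 239943 + 26015 + 6842 - 231 - 22
= 483502844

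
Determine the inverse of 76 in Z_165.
76

gcd(76, 165) = 1, so the inverse exists.
Extended Euclidean algorithm on (165, 76):
165 = 2 × 76 + 13  ⟹  13 = (1)·165 + (-2)·76
76 = 5 × 13 + 11  ⟹  11 = (-5)·165 + (11)·76
13 = 1 × 11 + 2  ⟹  2 = (6)·165 + (-13)·76
11 = 5 × 2 + 1  ⟹  1 = (-35)·165 + (76)·76
So (76)·76 ≡ 1 (mod 165), i.e. 76^(-1) ≡ 76 (mod 165).
Check: 76 × 76 = 5776 ≡ 1 (mod 165)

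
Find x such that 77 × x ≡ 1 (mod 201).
47

gcd(77, 201) = 1, so the inverse exists.
Extended Euclidean algorithm on (201, 77):
201 = 2 × 77 + 47  ⟹  47 = (1)·201 + (-2)·77
77 = 1 × 47 + 30  ⟹  30 = (-1)·201 + (3)·77
47 = 1 × 30 + 17  ⟹  17 = (2)·201 + (-5)·77
30 = 1 × 17 + 13  ⟹  13 = (-3)·201 + (8)·77
17 = 1 × 13 + 4  ⟹  4 = (5)·201 + (-13)·77
13 = 3 × 4 + 1  ⟹  1 = (-18)·201 + (47)·77
So (47)·77 ≡ 1 (mod 201), i.e. 77^(-1) ≡ 47 (mod 201).
Check: 77 × 47 = 3619 ≡ 1 (mod 201)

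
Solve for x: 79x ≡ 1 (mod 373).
85

gcd(79, 373) = 1, so the inverse exists.
Extended Euclidean algorithm on (373, 79):
373 = 4 × 79 + 57  ⟹  57 = (1)·373 + (-4)·79
79 = 1 × 57 + 22  ⟹  22 = (-1)·373 + (5)·79
57 = 2 × 22 + 13  ⟹  13 = (3)·373 + (-14)·79
22 = 1 × 13 + 9  ⟹  9 = (-4)·373 + (19)·79
13 = 1 × 9 + 4  ⟹  4 = (7)·373 + (-33)·79
9 = 2 × 4 + 1  ⟹  1 = (-18)·373 + (85)·79
So (85)·79 ≡ 1 (mod 373), i.e. 79^(-1) ≡ 85 (mod 373).
Check: 79 × 85 = 6715 ≡ 1 (mod 373)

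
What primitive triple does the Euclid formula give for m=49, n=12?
(2257, 1176, 2545)

Euclid's formula: a = m² - n², b = 2mn, c = m² + n²
m = 49, n = 12
a = 49² - 12² = 2401 - 144 = 2257
b = 2 × 49 × 12 = 1176
c = 49² + 12² = 2401 + 144 = 2545
Verification: 2257² + 1176² = 5094049 + 1382976 = 6477025 = 2545² ✓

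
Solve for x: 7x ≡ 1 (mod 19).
11

gcd(7, 19) = 1, so the inverse exists.
Extended Euclidean algorithm on (19, 7):
19 = 2 × 7 + 5  ⟹  5 = (1)·19 + (-2)·7
7 = 1 × 5 + 2  ⟹  2 = (-1)·19 + (3)·7
5 = 2 × 2 + 1  ⟹  1 = (3)·19 + (-8)·7
So (-8)·7 ≡ 1 (mod 19), i.e. 7^(-1) ≡ -8 ≡ 11 (mod 19).
Check: 7 × 11 = 77 ≡ 1 (mod 19)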